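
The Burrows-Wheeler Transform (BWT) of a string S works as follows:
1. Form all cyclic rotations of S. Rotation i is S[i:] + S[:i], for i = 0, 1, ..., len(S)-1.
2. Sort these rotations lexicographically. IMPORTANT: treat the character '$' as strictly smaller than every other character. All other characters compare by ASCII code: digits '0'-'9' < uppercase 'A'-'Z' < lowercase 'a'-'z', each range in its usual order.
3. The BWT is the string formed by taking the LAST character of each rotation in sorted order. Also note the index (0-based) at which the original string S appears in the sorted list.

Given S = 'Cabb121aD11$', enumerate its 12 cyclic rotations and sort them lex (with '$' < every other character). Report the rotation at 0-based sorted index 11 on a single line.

All 12 rotations (rotation i = S[i:]+S[:i]):
  rot[0] = Cabb121aD11$
  rot[1] = abb121aD11$C
  rot[2] = bb121aD11$Ca
  rot[3] = b121aD11$Cab
  rot[4] = 121aD11$Cabb
  rot[5] = 21aD11$Cabb1
  rot[6] = 1aD11$Cabb12
  rot[7] = aD11$Cabb121
  rot[8] = D11$Cabb121a
  rot[9] = 11$Cabb121aD
  rot[10] = 1$Cabb121aD1
  rot[11] = $Cabb121aD11
Sorted (with $ < everything):
  sorted[0] = $Cabb121aD11
  sorted[1] = 1$Cabb121aD1
  sorted[2] = 11$Cabb121aD
  sorted[3] = 121aD11$Cabb
  sorted[4] = 1aD11$Cabb12
  sorted[5] = 21aD11$Cabb1
  sorted[6] = Cabb121aD11$
  sorted[7] = D11$Cabb121a
  sorted[8] = aD11$Cabb121
  sorted[9] = abb121aD11$C
  sorted[10] = b121aD11$Cab
  sorted[11] = bb121aD11$Ca
sorted[11] = bb121aD11$Ca

Answer: bb121aD11$Ca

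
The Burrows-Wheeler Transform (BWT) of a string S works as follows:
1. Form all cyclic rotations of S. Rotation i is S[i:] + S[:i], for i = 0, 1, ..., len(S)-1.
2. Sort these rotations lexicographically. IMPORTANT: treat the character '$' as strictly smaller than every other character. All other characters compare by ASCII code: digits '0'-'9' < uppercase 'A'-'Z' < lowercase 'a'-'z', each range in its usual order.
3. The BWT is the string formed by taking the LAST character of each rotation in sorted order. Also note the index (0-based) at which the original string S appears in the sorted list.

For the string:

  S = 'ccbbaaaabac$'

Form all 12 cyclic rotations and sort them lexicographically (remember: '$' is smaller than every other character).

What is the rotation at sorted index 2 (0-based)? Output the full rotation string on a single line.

Answer: aaabac$ccbba

Derivation:
All 12 rotations (rotation i = S[i:]+S[:i]):
  rot[0] = ccbbaaaabac$
  rot[1] = cbbaaaabac$c
  rot[2] = bbaaaabac$cc
  rot[3] = baaaabac$ccb
  rot[4] = aaaabac$ccbb
  rot[5] = aaabac$ccbba
  rot[6] = aabac$ccbbaa
  rot[7] = abac$ccbbaaa
  rot[8] = bac$ccbbaaaa
  rot[9] = ac$ccbbaaaab
  rot[10] = c$ccbbaaaaba
  rot[11] = $ccbbaaaabac
Sorted (with $ < everything):
  sorted[0] = $ccbbaaaabac
  sorted[1] = aaaabac$ccbb
  sorted[2] = aaabac$ccbba
  sorted[3] = aabac$ccbbaa
  sorted[4] = abac$ccbbaaa
  sorted[5] = ac$ccbbaaaab
  sorted[6] = baaaabac$ccb
  sorted[7] = bac$ccbbaaaa
  sorted[8] = bbaaaabac$cc
  sorted[9] = c$ccbbaaaaba
  sorted[10] = cbbaaaabac$c
  sorted[11] = ccbbaaaabac$
sorted[2] = aaabac$ccbba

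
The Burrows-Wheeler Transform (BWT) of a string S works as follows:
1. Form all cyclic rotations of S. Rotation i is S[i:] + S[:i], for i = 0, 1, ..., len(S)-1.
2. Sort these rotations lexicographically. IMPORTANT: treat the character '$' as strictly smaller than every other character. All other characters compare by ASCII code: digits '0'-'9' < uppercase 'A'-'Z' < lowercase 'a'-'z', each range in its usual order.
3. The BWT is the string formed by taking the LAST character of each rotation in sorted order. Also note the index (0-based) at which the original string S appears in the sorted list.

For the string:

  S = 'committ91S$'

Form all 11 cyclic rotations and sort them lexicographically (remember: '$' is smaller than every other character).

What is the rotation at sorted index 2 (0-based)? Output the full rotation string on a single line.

Answer: 91S$committ

Derivation:
All 11 rotations (rotation i = S[i:]+S[:i]):
  rot[0] = committ91S$
  rot[1] = ommitt91S$c
  rot[2] = mmitt91S$co
  rot[3] = mitt91S$com
  rot[4] = itt91S$comm
  rot[5] = tt91S$commi
  rot[6] = t91S$commit
  rot[7] = 91S$committ
  rot[8] = 1S$committ9
  rot[9] = S$committ91
  rot[10] = $committ91S
Sorted (with $ < everything):
  sorted[0] = $committ91S
  sorted[1] = 1S$committ9
  sorted[2] = 91S$committ
  sorted[3] = S$committ91
  sorted[4] = committ91S$
  sorted[5] = itt91S$comm
  sorted[6] = mitt91S$com
  sorted[7] = mmitt91S$co
  sorted[8] = ommitt91S$c
  sorted[9] = t91S$commit
  sorted[10] = tt91S$commi
sorted[2] = 91S$committ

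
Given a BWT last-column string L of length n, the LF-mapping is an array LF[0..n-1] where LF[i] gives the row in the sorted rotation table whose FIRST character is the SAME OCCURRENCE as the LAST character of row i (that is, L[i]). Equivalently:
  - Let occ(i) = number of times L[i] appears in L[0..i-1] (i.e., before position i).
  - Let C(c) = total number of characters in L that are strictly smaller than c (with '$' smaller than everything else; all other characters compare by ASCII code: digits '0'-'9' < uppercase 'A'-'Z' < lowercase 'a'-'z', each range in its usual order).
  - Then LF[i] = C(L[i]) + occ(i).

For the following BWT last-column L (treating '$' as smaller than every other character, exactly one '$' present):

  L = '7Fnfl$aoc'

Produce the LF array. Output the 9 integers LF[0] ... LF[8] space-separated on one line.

Char counts: '$':1, '7':1, 'F':1, 'a':1, 'c':1, 'f':1, 'l':1, 'n':1, 'o':1
C (first-col start): C('$')=0, C('7')=1, C('F')=2, C('a')=3, C('c')=4, C('f')=5, C('l')=6, C('n')=7, C('o')=8
L[0]='7': occ=0, LF[0]=C('7')+0=1+0=1
L[1]='F': occ=0, LF[1]=C('F')+0=2+0=2
L[2]='n': occ=0, LF[2]=C('n')+0=7+0=7
L[3]='f': occ=0, LF[3]=C('f')+0=5+0=5
L[4]='l': occ=0, LF[4]=C('l')+0=6+0=6
L[5]='$': occ=0, LF[5]=C('$')+0=0+0=0
L[6]='a': occ=0, LF[6]=C('a')+0=3+0=3
L[7]='o': occ=0, LF[7]=C('o')+0=8+0=8
L[8]='c': occ=0, LF[8]=C('c')+0=4+0=4

Answer: 1 2 7 5 6 0 3 8 4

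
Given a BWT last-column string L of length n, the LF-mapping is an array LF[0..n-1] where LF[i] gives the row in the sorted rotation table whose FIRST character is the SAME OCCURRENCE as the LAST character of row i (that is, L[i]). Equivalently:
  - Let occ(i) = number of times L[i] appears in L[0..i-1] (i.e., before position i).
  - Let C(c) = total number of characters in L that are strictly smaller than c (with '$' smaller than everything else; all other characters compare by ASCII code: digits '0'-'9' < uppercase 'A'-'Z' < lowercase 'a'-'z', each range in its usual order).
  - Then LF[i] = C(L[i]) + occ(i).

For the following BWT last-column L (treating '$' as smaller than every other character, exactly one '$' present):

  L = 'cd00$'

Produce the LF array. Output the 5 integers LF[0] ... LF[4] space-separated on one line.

Char counts: '$':1, '0':2, 'c':1, 'd':1
C (first-col start): C('$')=0, C('0')=1, C('c')=3, C('d')=4
L[0]='c': occ=0, LF[0]=C('c')+0=3+0=3
L[1]='d': occ=0, LF[1]=C('d')+0=4+0=4
L[2]='0': occ=0, LF[2]=C('0')+0=1+0=1
L[3]='0': occ=1, LF[3]=C('0')+1=1+1=2
L[4]='$': occ=0, LF[4]=C('$')+0=0+0=0

Answer: 3 4 1 2 0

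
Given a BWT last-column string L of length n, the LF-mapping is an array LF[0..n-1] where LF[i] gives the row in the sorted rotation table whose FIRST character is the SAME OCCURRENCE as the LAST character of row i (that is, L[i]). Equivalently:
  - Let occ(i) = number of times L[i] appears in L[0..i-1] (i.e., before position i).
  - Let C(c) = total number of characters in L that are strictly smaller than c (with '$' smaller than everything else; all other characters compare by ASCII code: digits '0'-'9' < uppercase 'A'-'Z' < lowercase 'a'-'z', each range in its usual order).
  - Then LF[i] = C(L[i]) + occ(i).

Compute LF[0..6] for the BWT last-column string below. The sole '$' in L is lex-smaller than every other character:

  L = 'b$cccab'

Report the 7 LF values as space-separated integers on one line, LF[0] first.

Answer: 2 0 4 5 6 1 3

Derivation:
Char counts: '$':1, 'a':1, 'b':2, 'c':3
C (first-col start): C('$')=0, C('a')=1, C('b')=2, C('c')=4
L[0]='b': occ=0, LF[0]=C('b')+0=2+0=2
L[1]='$': occ=0, LF[1]=C('$')+0=0+0=0
L[2]='c': occ=0, LF[2]=C('c')+0=4+0=4
L[3]='c': occ=1, LF[3]=C('c')+1=4+1=5
L[4]='c': occ=2, LF[4]=C('c')+2=4+2=6
L[5]='a': occ=0, LF[5]=C('a')+0=1+0=1
L[6]='b': occ=1, LF[6]=C('b')+1=2+1=3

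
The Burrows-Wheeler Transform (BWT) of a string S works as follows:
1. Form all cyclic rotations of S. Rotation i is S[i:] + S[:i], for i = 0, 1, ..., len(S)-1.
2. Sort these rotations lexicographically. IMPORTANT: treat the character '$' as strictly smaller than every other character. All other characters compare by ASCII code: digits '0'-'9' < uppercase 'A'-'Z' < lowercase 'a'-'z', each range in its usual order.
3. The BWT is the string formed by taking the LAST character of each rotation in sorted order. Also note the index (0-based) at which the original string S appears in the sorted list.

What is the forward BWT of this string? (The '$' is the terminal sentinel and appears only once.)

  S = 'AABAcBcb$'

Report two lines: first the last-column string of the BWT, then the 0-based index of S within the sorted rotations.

All 9 rotations (rotation i = S[i:]+S[:i]):
  rot[0] = AABAcBcb$
  rot[1] = ABAcBcb$A
  rot[2] = BAcBcb$AA
  rot[3] = AcBcb$AAB
  rot[4] = cBcb$AABA
  rot[5] = Bcb$AABAc
  rot[6] = cb$AABAcB
  rot[7] = b$AABAcBc
  rot[8] = $AABAcBcb
Sorted (with $ < everything):
  sorted[0] = $AABAcBcb  (last char: 'b')
  sorted[1] = AABAcBcb$  (last char: '$')
  sorted[2] = ABAcBcb$A  (last char: 'A')
  sorted[3] = AcBcb$AAB  (last char: 'B')
  sorted[4] = BAcBcb$AA  (last char: 'A')
  sorted[5] = Bcb$AABAc  (last char: 'c')
  sorted[6] = b$AABAcBc  (last char: 'c')
  sorted[7] = cBcb$AABA  (last char: 'A')
  sorted[8] = cb$AABAcB  (last char: 'B')
Last column: b$ABAccAB
Original string S is at sorted index 1

Answer: b$ABAccAB
1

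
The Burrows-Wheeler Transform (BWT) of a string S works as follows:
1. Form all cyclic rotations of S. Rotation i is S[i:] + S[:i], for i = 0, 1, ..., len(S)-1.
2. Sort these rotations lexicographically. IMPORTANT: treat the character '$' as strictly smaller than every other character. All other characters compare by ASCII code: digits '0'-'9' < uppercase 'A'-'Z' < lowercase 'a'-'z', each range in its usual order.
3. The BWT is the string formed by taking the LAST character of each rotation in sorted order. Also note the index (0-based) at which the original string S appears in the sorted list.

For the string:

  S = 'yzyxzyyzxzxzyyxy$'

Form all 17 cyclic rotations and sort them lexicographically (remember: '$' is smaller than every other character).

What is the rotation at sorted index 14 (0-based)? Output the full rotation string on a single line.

All 17 rotations (rotation i = S[i:]+S[:i]):
  rot[0] = yzyxzyyzxzxzyyxy$
  rot[1] = zyxzyyzxzxzyyxy$y
  rot[2] = yxzyyzxzxzyyxy$yz
  rot[3] = xzyyzxzxzyyxy$yzy
  rot[4] = zyyzxzxzyyxy$yzyx
  rot[5] = yyzxzxzyyxy$yzyxz
  rot[6] = yzxzxzyyxy$yzyxzy
  rot[7] = zxzxzyyxy$yzyxzyy
  rot[8] = xzxzyyxy$yzyxzyyz
  rot[9] = zxzyyxy$yzyxzyyzx
  rot[10] = xzyyxy$yzyxzyyzxz
  rot[11] = zyyxy$yzyxzyyzxzx
  rot[12] = yyxy$yzyxzyyzxzxz
  rot[13] = yxy$yzyxzyyzxzxzy
  rot[14] = xy$yzyxzyyzxzxzyy
  rot[15] = y$yzyxzyyzxzxzyyx
  rot[16] = $yzyxzyyzxzxzyyxy
Sorted (with $ < everything):
  sorted[0] = $yzyxzyyzxzxzyyxy
  sorted[1] = xy$yzyxzyyzxzxzyy
  sorted[2] = xzxzyyxy$yzyxzyyz
  sorted[3] = xzyyxy$yzyxzyyzxz
  sorted[4] = xzyyzxzxzyyxy$yzy
  sorted[5] = y$yzyxzyyzxzxzyyx
  sorted[6] = yxy$yzyxzyyzxzxzy
  sorted[7] = yxzyyzxzxzyyxy$yz
  sorted[8] = yyxy$yzyxzyyzxzxz
  sorted[9] = yyzxzxzyyxy$yzyxz
  sorted[10] = yzxzxzyyxy$yzyxzy
  sorted[11] = yzyxzyyzxzxzyyxy$
  sorted[12] = zxzxzyyxy$yzyxzyy
  sorted[13] = zxzyyxy$yzyxzyyzx
  sorted[14] = zyxzyyzxzxzyyxy$y
  sorted[15] = zyyxy$yzyxzyyzxzx
  sorted[16] = zyyzxzxzyyxy$yzyx
sorted[14] = zyxzyyzxzxzyyxy$y

Answer: zyxzyyzxzxzyyxy$y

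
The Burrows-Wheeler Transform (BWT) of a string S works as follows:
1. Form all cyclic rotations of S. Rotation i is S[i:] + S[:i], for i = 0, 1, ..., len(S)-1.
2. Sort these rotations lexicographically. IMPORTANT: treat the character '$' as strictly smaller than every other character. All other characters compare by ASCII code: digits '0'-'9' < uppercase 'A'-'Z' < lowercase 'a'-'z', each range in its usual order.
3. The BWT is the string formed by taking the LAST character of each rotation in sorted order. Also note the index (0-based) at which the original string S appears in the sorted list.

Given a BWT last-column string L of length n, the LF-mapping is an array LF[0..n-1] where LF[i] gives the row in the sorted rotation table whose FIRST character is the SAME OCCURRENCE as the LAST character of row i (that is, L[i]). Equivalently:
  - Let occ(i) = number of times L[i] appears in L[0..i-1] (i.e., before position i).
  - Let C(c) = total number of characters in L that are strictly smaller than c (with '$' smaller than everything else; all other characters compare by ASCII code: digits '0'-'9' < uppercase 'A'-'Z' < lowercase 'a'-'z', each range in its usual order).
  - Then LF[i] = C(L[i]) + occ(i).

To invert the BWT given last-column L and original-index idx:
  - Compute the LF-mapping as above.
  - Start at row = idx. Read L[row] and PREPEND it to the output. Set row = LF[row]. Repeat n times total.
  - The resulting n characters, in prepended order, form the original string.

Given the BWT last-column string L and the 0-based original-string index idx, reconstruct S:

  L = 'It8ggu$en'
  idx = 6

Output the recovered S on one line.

Answer: nugget8I$

Derivation:
LF mapping: 2 7 1 4 5 8 0 3 6
Walk LF starting at row 6, prepending L[row]:
  step 1: row=6, L[6]='$', prepend. Next row=LF[6]=0
  step 2: row=0, L[0]='I', prepend. Next row=LF[0]=2
  step 3: row=2, L[2]='8', prepend. Next row=LF[2]=1
  step 4: row=1, L[1]='t', prepend. Next row=LF[1]=7
  step 5: row=7, L[7]='e', prepend. Next row=LF[7]=3
  step 6: row=3, L[3]='g', prepend. Next row=LF[3]=4
  step 7: row=4, L[4]='g', prepend. Next row=LF[4]=5
  step 8: row=5, L[5]='u', prepend. Next row=LF[5]=8
  step 9: row=8, L[8]='n', prepend. Next row=LF[8]=6
Reversed output: nugget8I$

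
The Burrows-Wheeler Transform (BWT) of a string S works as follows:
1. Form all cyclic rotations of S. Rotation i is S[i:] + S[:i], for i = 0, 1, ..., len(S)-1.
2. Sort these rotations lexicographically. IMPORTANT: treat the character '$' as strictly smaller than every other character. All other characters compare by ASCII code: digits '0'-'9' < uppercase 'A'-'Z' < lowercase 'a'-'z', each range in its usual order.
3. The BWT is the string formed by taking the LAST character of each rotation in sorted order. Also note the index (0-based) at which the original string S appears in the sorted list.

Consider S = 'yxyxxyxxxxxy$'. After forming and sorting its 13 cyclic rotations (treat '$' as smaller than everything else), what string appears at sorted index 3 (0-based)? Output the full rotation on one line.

All 13 rotations (rotation i = S[i:]+S[:i]):
  rot[0] = yxyxxyxxxxxy$
  rot[1] = xyxxyxxxxxy$y
  rot[2] = yxxyxxxxxy$yx
  rot[3] = xxyxxxxxy$yxy
  rot[4] = xyxxxxxy$yxyx
  rot[5] = yxxxxxy$yxyxx
  rot[6] = xxxxxy$yxyxxy
  rot[7] = xxxxy$yxyxxyx
  rot[8] = xxxy$yxyxxyxx
  rot[9] = xxy$yxyxxyxxx
  rot[10] = xy$yxyxxyxxxx
  rot[11] = y$yxyxxyxxxxx
  rot[12] = $yxyxxyxxxxxy
Sorted (with $ < everything):
  sorted[0] = $yxyxxyxxxxxy
  sorted[1] = xxxxxy$yxyxxy
  sorted[2] = xxxxy$yxyxxyx
  sorted[3] = xxxy$yxyxxyxx
  sorted[4] = xxy$yxyxxyxxx
  sorted[5] = xxyxxxxxy$yxy
  sorted[6] = xy$yxyxxyxxxx
  sorted[7] = xyxxxxxy$yxyx
  sorted[8] = xyxxyxxxxxy$y
  sorted[9] = y$yxyxxyxxxxx
  sorted[10] = yxxxxxy$yxyxx
  sorted[11] = yxxyxxxxxy$yx
  sorted[12] = yxyxxyxxxxxy$
sorted[3] = xxxy$yxyxxyxx

Answer: xxxy$yxyxxyxx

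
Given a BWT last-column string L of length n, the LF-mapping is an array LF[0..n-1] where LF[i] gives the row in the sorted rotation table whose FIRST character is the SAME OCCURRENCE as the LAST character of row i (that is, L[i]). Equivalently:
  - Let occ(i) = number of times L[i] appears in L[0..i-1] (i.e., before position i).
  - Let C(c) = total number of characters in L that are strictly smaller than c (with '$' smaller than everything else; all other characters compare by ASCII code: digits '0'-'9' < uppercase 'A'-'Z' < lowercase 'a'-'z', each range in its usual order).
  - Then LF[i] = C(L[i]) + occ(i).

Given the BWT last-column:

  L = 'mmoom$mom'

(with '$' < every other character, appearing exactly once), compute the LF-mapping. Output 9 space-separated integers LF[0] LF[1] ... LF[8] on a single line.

Answer: 1 2 6 7 3 0 4 8 5

Derivation:
Char counts: '$':1, 'm':5, 'o':3
C (first-col start): C('$')=0, C('m')=1, C('o')=6
L[0]='m': occ=0, LF[0]=C('m')+0=1+0=1
L[1]='m': occ=1, LF[1]=C('m')+1=1+1=2
L[2]='o': occ=0, LF[2]=C('o')+0=6+0=6
L[3]='o': occ=1, LF[3]=C('o')+1=6+1=7
L[4]='m': occ=2, LF[4]=C('m')+2=1+2=3
L[5]='$': occ=0, LF[5]=C('$')+0=0+0=0
L[6]='m': occ=3, LF[6]=C('m')+3=1+3=4
L[7]='o': occ=2, LF[7]=C('o')+2=6+2=8
L[8]='m': occ=4, LF[8]=C('m')+4=1+4=5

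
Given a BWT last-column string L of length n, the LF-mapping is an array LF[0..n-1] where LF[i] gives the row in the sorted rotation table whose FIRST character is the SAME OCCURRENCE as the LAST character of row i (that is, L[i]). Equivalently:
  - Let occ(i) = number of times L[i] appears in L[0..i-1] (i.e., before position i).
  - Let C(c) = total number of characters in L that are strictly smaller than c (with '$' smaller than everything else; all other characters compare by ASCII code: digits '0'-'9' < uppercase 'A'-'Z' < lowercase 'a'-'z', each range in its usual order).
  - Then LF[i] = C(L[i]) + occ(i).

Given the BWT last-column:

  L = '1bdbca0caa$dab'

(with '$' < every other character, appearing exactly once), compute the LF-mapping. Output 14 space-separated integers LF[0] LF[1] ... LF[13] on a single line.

Answer: 2 7 12 8 10 3 1 11 4 5 0 13 6 9

Derivation:
Char counts: '$':1, '0':1, '1':1, 'a':4, 'b':3, 'c':2, 'd':2
C (first-col start): C('$')=0, C('0')=1, C('1')=2, C('a')=3, C('b')=7, C('c')=10, C('d')=12
L[0]='1': occ=0, LF[0]=C('1')+0=2+0=2
L[1]='b': occ=0, LF[1]=C('b')+0=7+0=7
L[2]='d': occ=0, LF[2]=C('d')+0=12+0=12
L[3]='b': occ=1, LF[3]=C('b')+1=7+1=8
L[4]='c': occ=0, LF[4]=C('c')+0=10+0=10
L[5]='a': occ=0, LF[5]=C('a')+0=3+0=3
L[6]='0': occ=0, LF[6]=C('0')+0=1+0=1
L[7]='c': occ=1, LF[7]=C('c')+1=10+1=11
L[8]='a': occ=1, LF[8]=C('a')+1=3+1=4
L[9]='a': occ=2, LF[9]=C('a')+2=3+2=5
L[10]='$': occ=0, LF[10]=C('$')+0=0+0=0
L[11]='d': occ=1, LF[11]=C('d')+1=12+1=13
L[12]='a': occ=3, LF[12]=C('a')+3=3+3=6
L[13]='b': occ=2, LF[13]=C('b')+2=7+2=9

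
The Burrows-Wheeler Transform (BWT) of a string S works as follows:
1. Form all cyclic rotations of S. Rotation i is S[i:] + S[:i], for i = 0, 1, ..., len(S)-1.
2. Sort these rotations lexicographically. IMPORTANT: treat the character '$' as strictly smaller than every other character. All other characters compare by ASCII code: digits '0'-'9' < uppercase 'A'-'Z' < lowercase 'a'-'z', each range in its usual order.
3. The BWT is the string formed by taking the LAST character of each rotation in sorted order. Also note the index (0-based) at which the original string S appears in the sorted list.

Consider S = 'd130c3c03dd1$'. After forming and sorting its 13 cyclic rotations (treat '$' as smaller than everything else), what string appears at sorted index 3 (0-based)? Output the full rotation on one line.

All 13 rotations (rotation i = S[i:]+S[:i]):
  rot[0] = d130c3c03dd1$
  rot[1] = 130c3c03dd1$d
  rot[2] = 30c3c03dd1$d1
  rot[3] = 0c3c03dd1$d13
  rot[4] = c3c03dd1$d130
  rot[5] = 3c03dd1$d130c
  rot[6] = c03dd1$d130c3
  rot[7] = 03dd1$d130c3c
  rot[8] = 3dd1$d130c3c0
  rot[9] = dd1$d130c3c03
  rot[10] = d1$d130c3c03d
  rot[11] = 1$d130c3c03dd
  rot[12] = $d130c3c03dd1
Sorted (with $ < everything):
  sorted[0] = $d130c3c03dd1
  sorted[1] = 03dd1$d130c3c
  sorted[2] = 0c3c03dd1$d13
  sorted[3] = 1$d130c3c03dd
  sorted[4] = 130c3c03dd1$d
  sorted[5] = 30c3c03dd1$d1
  sorted[6] = 3c03dd1$d130c
  sorted[7] = 3dd1$d130c3c0
  sorted[8] = c03dd1$d130c3
  sorted[9] = c3c03dd1$d130
  sorted[10] = d1$d130c3c03d
  sorted[11] = d130c3c03dd1$
  sorted[12] = dd1$d130c3c03
sorted[3] = 1$d130c3c03dd

Answer: 1$d130c3c03dd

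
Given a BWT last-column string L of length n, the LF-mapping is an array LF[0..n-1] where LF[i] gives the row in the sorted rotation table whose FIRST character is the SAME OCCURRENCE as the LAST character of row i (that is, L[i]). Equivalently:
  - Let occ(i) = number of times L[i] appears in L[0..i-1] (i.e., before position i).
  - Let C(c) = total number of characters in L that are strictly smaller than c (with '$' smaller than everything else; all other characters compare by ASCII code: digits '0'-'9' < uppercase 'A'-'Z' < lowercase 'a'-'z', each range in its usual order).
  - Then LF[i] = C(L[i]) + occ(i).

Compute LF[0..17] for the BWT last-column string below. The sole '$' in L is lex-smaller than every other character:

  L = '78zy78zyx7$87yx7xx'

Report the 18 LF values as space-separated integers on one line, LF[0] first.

Char counts: '$':1, '7':5, '8':3, 'x':4, 'y':3, 'z':2
C (first-col start): C('$')=0, C('7')=1, C('8')=6, C('x')=9, C('y')=13, C('z')=16
L[0]='7': occ=0, LF[0]=C('7')+0=1+0=1
L[1]='8': occ=0, LF[1]=C('8')+0=6+0=6
L[2]='z': occ=0, LF[2]=C('z')+0=16+0=16
L[3]='y': occ=0, LF[3]=C('y')+0=13+0=13
L[4]='7': occ=1, LF[4]=C('7')+1=1+1=2
L[5]='8': occ=1, LF[5]=C('8')+1=6+1=7
L[6]='z': occ=1, LF[6]=C('z')+1=16+1=17
L[7]='y': occ=1, LF[7]=C('y')+1=13+1=14
L[8]='x': occ=0, LF[8]=C('x')+0=9+0=9
L[9]='7': occ=2, LF[9]=C('7')+2=1+2=3
L[10]='$': occ=0, LF[10]=C('$')+0=0+0=0
L[11]='8': occ=2, LF[11]=C('8')+2=6+2=8
L[12]='7': occ=3, LF[12]=C('7')+3=1+3=4
L[13]='y': occ=2, LF[13]=C('y')+2=13+2=15
L[14]='x': occ=1, LF[14]=C('x')+1=9+1=10
L[15]='7': occ=4, LF[15]=C('7')+4=1+4=5
L[16]='x': occ=2, LF[16]=C('x')+2=9+2=11
L[17]='x': occ=3, LF[17]=C('x')+3=9+3=12

Answer: 1 6 16 13 2 7 17 14 9 3 0 8 4 15 10 5 11 12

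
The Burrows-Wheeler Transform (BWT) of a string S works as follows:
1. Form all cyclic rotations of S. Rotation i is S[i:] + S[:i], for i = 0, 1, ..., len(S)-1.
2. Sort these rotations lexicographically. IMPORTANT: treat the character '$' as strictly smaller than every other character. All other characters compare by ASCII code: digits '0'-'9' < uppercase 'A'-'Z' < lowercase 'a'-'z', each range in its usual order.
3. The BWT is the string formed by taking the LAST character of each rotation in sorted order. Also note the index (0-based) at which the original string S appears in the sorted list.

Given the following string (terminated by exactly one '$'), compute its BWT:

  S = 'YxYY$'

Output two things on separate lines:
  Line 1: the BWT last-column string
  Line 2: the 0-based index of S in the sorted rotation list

All 5 rotations (rotation i = S[i:]+S[:i]):
  rot[0] = YxYY$
  rot[1] = xYY$Y
  rot[2] = YY$Yx
  rot[3] = Y$YxY
  rot[4] = $YxYY
Sorted (with $ < everything):
  sorted[0] = $YxYY  (last char: 'Y')
  sorted[1] = Y$YxY  (last char: 'Y')
  sorted[2] = YY$Yx  (last char: 'x')
  sorted[3] = YxYY$  (last char: '$')
  sorted[4] = xYY$Y  (last char: 'Y')
Last column: YYx$Y
Original string S is at sorted index 3

Answer: YYx$Y
3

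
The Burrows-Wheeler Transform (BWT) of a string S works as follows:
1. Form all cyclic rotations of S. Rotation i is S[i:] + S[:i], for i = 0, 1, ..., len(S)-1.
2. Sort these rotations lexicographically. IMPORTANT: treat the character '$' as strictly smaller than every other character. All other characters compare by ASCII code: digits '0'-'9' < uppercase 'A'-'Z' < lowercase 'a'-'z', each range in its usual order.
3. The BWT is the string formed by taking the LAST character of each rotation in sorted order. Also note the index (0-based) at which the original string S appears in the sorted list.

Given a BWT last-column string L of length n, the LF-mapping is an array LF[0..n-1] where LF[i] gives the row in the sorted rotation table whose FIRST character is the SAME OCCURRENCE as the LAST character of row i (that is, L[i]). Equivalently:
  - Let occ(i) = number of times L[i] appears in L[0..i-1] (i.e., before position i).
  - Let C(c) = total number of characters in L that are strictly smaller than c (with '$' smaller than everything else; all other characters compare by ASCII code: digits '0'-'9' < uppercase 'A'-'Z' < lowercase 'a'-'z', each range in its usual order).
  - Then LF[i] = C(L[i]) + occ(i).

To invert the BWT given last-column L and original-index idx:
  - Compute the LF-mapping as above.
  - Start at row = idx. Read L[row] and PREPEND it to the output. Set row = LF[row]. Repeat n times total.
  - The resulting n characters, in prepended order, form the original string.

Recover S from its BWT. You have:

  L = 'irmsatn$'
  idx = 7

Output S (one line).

Answer: transmi$

Derivation:
LF mapping: 2 5 3 6 1 7 4 0
Walk LF starting at row 7, prepending L[row]:
  step 1: row=7, L[7]='$', prepend. Next row=LF[7]=0
  step 2: row=0, L[0]='i', prepend. Next row=LF[0]=2
  step 3: row=2, L[2]='m', prepend. Next row=LF[2]=3
  step 4: row=3, L[3]='s', prepend. Next row=LF[3]=6
  step 5: row=6, L[6]='n', prepend. Next row=LF[6]=4
  step 6: row=4, L[4]='a', prepend. Next row=LF[4]=1
  step 7: row=1, L[1]='r', prepend. Next row=LF[1]=5
  step 8: row=5, L[5]='t', prepend. Next row=LF[5]=7
Reversed output: transmi$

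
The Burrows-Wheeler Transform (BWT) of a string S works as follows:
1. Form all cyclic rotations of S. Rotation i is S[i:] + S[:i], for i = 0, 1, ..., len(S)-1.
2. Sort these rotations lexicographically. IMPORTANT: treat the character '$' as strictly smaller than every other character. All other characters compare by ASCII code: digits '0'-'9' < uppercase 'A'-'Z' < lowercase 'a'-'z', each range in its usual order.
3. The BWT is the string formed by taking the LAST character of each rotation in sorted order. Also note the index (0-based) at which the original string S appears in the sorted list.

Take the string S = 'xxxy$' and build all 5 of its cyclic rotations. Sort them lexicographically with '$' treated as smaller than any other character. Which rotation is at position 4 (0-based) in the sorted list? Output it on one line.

Answer: y$xxx

Derivation:
All 5 rotations (rotation i = S[i:]+S[:i]):
  rot[0] = xxxy$
  rot[1] = xxy$x
  rot[2] = xy$xx
  rot[3] = y$xxx
  rot[4] = $xxxy
Sorted (with $ < everything):
  sorted[0] = $xxxy
  sorted[1] = xxxy$
  sorted[2] = xxy$x
  sorted[3] = xy$xx
  sorted[4] = y$xxx
sorted[4] = y$xxx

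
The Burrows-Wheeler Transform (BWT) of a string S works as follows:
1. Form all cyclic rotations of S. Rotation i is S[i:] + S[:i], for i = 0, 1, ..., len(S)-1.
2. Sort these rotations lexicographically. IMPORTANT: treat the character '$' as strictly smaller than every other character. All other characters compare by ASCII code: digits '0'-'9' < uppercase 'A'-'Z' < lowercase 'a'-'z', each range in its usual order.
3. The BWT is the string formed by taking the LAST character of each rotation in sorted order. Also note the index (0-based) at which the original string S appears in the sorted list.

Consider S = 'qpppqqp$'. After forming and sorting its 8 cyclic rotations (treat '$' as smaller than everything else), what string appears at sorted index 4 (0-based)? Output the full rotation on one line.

All 8 rotations (rotation i = S[i:]+S[:i]):
  rot[0] = qpppqqp$
  rot[1] = pppqqp$q
  rot[2] = ppqqp$qp
  rot[3] = pqqp$qpp
  rot[4] = qqp$qppp
  rot[5] = qp$qpppq
  rot[6] = p$qpppqq
  rot[7] = $qpppqqp
Sorted (with $ < everything):
  sorted[0] = $qpppqqp
  sorted[1] = p$qpppqq
  sorted[2] = pppqqp$q
  sorted[3] = ppqqp$qp
  sorted[4] = pqqp$qpp
  sorted[5] = qp$qpppq
  sorted[6] = qpppqqp$
  sorted[7] = qqp$qppp
sorted[4] = pqqp$qpp

Answer: pqqp$qpp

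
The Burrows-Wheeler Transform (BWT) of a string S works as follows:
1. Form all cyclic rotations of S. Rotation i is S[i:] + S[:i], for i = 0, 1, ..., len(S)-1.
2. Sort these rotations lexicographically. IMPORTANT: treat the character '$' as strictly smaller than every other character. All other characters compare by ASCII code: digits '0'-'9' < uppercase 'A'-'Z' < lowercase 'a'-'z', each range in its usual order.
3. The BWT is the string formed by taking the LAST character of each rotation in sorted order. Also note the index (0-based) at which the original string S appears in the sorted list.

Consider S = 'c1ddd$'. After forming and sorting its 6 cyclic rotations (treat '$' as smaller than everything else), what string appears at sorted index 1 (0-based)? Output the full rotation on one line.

Answer: 1ddd$c

Derivation:
All 6 rotations (rotation i = S[i:]+S[:i]):
  rot[0] = c1ddd$
  rot[1] = 1ddd$c
  rot[2] = ddd$c1
  rot[3] = dd$c1d
  rot[4] = d$c1dd
  rot[5] = $c1ddd
Sorted (with $ < everything):
  sorted[0] = $c1ddd
  sorted[1] = 1ddd$c
  sorted[2] = c1ddd$
  sorted[3] = d$c1dd
  sorted[4] = dd$c1d
  sorted[5] = ddd$c1
sorted[1] = 1ddd$c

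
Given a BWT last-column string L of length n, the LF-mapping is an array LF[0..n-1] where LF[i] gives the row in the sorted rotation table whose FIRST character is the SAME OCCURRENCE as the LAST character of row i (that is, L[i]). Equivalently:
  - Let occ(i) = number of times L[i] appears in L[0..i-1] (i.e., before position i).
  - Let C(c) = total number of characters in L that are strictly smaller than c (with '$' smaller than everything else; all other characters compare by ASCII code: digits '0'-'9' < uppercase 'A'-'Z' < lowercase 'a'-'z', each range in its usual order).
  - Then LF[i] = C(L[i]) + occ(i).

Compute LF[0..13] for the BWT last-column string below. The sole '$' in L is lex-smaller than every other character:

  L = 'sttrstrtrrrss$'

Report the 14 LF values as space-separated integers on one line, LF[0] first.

Answer: 6 10 11 1 7 12 2 13 3 4 5 8 9 0

Derivation:
Char counts: '$':1, 'r':5, 's':4, 't':4
C (first-col start): C('$')=0, C('r')=1, C('s')=6, C('t')=10
L[0]='s': occ=0, LF[0]=C('s')+0=6+0=6
L[1]='t': occ=0, LF[1]=C('t')+0=10+0=10
L[2]='t': occ=1, LF[2]=C('t')+1=10+1=11
L[3]='r': occ=0, LF[3]=C('r')+0=1+0=1
L[4]='s': occ=1, LF[4]=C('s')+1=6+1=7
L[5]='t': occ=2, LF[5]=C('t')+2=10+2=12
L[6]='r': occ=1, LF[6]=C('r')+1=1+1=2
L[7]='t': occ=3, LF[7]=C('t')+3=10+3=13
L[8]='r': occ=2, LF[8]=C('r')+2=1+2=3
L[9]='r': occ=3, LF[9]=C('r')+3=1+3=4
L[10]='r': occ=4, LF[10]=C('r')+4=1+4=5
L[11]='s': occ=2, LF[11]=C('s')+2=6+2=8
L[12]='s': occ=3, LF[12]=C('s')+3=6+3=9
L[13]='$': occ=0, LF[13]=C('$')+0=0+0=0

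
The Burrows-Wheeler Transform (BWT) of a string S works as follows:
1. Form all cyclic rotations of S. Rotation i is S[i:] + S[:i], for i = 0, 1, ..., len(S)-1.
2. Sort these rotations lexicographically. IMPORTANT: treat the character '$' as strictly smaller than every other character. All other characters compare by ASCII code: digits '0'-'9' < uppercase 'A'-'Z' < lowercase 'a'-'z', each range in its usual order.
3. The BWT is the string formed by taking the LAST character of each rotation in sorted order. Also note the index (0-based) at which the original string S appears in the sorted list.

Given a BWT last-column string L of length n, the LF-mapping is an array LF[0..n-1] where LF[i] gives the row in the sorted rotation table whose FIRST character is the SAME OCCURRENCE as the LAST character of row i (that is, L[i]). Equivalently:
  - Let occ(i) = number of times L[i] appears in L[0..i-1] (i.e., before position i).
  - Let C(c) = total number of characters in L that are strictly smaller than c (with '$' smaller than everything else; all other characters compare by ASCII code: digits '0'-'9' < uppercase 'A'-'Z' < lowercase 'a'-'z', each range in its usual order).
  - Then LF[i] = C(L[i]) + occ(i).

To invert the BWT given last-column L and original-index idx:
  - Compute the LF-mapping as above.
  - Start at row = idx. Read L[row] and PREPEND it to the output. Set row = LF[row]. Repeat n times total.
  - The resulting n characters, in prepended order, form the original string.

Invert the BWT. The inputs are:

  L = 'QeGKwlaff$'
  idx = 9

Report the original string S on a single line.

Answer: waffleGKQ$

Derivation:
LF mapping: 3 5 1 2 9 8 4 6 7 0
Walk LF starting at row 9, prepending L[row]:
  step 1: row=9, L[9]='$', prepend. Next row=LF[9]=0
  step 2: row=0, L[0]='Q', prepend. Next row=LF[0]=3
  step 3: row=3, L[3]='K', prepend. Next row=LF[3]=2
  step 4: row=2, L[2]='G', prepend. Next row=LF[2]=1
  step 5: row=1, L[1]='e', prepend. Next row=LF[1]=5
  step 6: row=5, L[5]='l', prepend. Next row=LF[5]=8
  step 7: row=8, L[8]='f', prepend. Next row=LF[8]=7
  step 8: row=7, L[7]='f', prepend. Next row=LF[7]=6
  step 9: row=6, L[6]='a', prepend. Next row=LF[6]=4
  step 10: row=4, L[4]='w', prepend. Next row=LF[4]=9
Reversed output: waffleGKQ$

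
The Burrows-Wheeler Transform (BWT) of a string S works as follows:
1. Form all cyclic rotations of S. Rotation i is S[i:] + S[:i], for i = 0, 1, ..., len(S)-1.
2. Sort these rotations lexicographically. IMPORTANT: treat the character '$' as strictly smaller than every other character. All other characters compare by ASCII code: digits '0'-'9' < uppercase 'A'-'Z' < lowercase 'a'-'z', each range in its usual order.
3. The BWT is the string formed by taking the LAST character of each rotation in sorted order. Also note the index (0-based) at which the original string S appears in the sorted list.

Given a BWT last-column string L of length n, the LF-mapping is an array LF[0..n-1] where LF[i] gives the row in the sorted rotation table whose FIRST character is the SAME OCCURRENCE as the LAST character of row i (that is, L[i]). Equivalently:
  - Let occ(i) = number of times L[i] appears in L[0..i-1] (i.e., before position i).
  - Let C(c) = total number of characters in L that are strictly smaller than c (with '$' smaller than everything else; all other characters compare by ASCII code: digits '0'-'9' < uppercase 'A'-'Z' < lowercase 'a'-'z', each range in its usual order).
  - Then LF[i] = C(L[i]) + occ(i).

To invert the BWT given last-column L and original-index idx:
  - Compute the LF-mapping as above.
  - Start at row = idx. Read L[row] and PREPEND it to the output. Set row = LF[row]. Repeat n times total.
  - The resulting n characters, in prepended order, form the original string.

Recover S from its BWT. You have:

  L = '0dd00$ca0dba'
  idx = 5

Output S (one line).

LF mapping: 1 9 10 2 3 0 8 5 4 11 7 6
Walk LF starting at row 5, prepending L[row]:
  step 1: row=5, L[5]='$', prepend. Next row=LF[5]=0
  step 2: row=0, L[0]='0', prepend. Next row=LF[0]=1
  step 3: row=1, L[1]='d', prepend. Next row=LF[1]=9
  step 4: row=9, L[9]='d', prepend. Next row=LF[9]=11
  step 5: row=11, L[11]='a', prepend. Next row=LF[11]=6
  step 6: row=6, L[6]='c', prepend. Next row=LF[6]=8
  step 7: row=8, L[8]='0', prepend. Next row=LF[8]=4
  step 8: row=4, L[4]='0', prepend. Next row=LF[4]=3
  step 9: row=3, L[3]='0', prepend. Next row=LF[3]=2
  step 10: row=2, L[2]='d', prepend. Next row=LF[2]=10
  step 11: row=10, L[10]='b', prepend. Next row=LF[10]=7
  step 12: row=7, L[7]='a', prepend. Next row=LF[7]=5
Reversed output: abd000cadd0$

Answer: abd000cadd0$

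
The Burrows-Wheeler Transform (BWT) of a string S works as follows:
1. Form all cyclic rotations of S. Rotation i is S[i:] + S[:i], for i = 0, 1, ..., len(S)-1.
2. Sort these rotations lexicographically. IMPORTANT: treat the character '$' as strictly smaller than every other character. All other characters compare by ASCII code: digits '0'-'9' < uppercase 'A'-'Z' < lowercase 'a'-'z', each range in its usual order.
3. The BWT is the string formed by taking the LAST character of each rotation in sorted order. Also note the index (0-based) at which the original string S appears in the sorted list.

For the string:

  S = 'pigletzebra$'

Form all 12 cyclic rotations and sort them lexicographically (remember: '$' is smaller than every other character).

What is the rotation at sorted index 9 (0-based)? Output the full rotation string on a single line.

Answer: ra$pigletzeb

Derivation:
All 12 rotations (rotation i = S[i:]+S[:i]):
  rot[0] = pigletzebra$
  rot[1] = igletzebra$p
  rot[2] = gletzebra$pi
  rot[3] = letzebra$pig
  rot[4] = etzebra$pigl
  rot[5] = tzebra$pigle
  rot[6] = zebra$piglet
  rot[7] = ebra$pigletz
  rot[8] = bra$pigletze
  rot[9] = ra$pigletzeb
  rot[10] = a$pigletzebr
  rot[11] = $pigletzebra
Sorted (with $ < everything):
  sorted[0] = $pigletzebra
  sorted[1] = a$pigletzebr
  sorted[2] = bra$pigletze
  sorted[3] = ebra$pigletz
  sorted[4] = etzebra$pigl
  sorted[5] = gletzebra$pi
  sorted[6] = igletzebra$p
  sorted[7] = letzebra$pig
  sorted[8] = pigletzebra$
  sorted[9] = ra$pigletzeb
  sorted[10] = tzebra$pigle
  sorted[11] = zebra$piglet
sorted[9] = ra$pigletzeb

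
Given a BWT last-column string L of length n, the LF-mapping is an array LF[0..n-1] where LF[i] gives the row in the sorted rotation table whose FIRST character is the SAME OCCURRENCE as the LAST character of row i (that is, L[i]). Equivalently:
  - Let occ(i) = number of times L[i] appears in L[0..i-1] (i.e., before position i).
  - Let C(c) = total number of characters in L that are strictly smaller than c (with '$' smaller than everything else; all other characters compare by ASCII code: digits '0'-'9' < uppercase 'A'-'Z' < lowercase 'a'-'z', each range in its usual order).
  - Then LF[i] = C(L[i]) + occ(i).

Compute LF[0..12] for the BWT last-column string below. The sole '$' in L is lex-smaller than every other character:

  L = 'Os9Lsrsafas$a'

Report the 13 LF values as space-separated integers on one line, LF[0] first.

Answer: 3 9 1 2 10 8 11 4 7 5 12 0 6

Derivation:
Char counts: '$':1, '9':1, 'L':1, 'O':1, 'a':3, 'f':1, 'r':1, 's':4
C (first-col start): C('$')=0, C('9')=1, C('L')=2, C('O')=3, C('a')=4, C('f')=7, C('r')=8, C('s')=9
L[0]='O': occ=0, LF[0]=C('O')+0=3+0=3
L[1]='s': occ=0, LF[1]=C('s')+0=9+0=9
L[2]='9': occ=0, LF[2]=C('9')+0=1+0=1
L[3]='L': occ=0, LF[3]=C('L')+0=2+0=2
L[4]='s': occ=1, LF[4]=C('s')+1=9+1=10
L[5]='r': occ=0, LF[5]=C('r')+0=8+0=8
L[6]='s': occ=2, LF[6]=C('s')+2=9+2=11
L[7]='a': occ=0, LF[7]=C('a')+0=4+0=4
L[8]='f': occ=0, LF[8]=C('f')+0=7+0=7
L[9]='a': occ=1, LF[9]=C('a')+1=4+1=5
L[10]='s': occ=3, LF[10]=C('s')+3=9+3=12
L[11]='$': occ=0, LF[11]=C('$')+0=0+0=0
L[12]='a': occ=2, LF[12]=C('a')+2=4+2=6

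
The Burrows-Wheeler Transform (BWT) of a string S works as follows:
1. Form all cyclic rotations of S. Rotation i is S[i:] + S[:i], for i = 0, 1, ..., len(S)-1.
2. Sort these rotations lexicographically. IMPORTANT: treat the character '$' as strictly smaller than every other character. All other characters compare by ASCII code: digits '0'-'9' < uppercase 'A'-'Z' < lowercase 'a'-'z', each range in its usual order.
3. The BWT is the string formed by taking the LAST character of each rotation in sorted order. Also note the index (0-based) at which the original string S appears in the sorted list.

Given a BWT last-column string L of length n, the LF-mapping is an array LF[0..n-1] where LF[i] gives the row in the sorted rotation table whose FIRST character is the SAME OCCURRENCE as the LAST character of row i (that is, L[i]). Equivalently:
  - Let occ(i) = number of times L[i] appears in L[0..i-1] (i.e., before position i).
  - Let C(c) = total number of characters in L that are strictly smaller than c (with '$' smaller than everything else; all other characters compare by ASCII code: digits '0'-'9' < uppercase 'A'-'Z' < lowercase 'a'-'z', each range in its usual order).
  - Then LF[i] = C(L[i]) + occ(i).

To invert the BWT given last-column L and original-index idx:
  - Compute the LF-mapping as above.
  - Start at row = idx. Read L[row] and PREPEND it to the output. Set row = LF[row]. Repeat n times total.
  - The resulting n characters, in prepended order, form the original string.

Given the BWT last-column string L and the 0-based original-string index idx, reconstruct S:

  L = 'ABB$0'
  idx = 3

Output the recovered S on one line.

Answer: B0BA$

Derivation:
LF mapping: 2 3 4 0 1
Walk LF starting at row 3, prepending L[row]:
  step 1: row=3, L[3]='$', prepend. Next row=LF[3]=0
  step 2: row=0, L[0]='A', prepend. Next row=LF[0]=2
  step 3: row=2, L[2]='B', prepend. Next row=LF[2]=4
  step 4: row=4, L[4]='0', prepend. Next row=LF[4]=1
  step 5: row=1, L[1]='B', prepend. Next row=LF[1]=3
Reversed output: B0BA$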